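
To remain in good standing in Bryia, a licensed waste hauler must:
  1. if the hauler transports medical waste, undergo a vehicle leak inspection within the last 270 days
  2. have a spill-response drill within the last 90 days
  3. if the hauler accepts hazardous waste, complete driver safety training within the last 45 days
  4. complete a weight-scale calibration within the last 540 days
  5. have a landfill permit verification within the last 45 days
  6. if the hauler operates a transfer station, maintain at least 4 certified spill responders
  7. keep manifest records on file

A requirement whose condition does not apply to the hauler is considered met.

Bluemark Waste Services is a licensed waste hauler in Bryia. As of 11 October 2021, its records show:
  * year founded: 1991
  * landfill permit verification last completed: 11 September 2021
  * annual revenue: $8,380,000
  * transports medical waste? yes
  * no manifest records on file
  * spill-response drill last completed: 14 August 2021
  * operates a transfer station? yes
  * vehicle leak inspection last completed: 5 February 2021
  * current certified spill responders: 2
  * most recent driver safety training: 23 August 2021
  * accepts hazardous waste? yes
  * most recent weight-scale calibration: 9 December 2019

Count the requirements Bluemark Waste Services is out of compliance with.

1. condition 'transports medical waste' holds; vehicle leak inspection 248 days ago vs limit 270 → met
2. spill-response drill 58 days ago vs limit 90 → met
3. condition 'accepts hazardous waste' holds; driver safety training 49 days ago vs limit 45 → not met
4. weight-scale calibration 672 days ago vs limit 540 → not met
5. landfill permit verification 30 days ago vs limit 45 → met
6. condition 'operates a transfer station' holds; certified spill responders 2 < 4 → not met
7. manifest records absent → not met
Not met: 4 of 7

4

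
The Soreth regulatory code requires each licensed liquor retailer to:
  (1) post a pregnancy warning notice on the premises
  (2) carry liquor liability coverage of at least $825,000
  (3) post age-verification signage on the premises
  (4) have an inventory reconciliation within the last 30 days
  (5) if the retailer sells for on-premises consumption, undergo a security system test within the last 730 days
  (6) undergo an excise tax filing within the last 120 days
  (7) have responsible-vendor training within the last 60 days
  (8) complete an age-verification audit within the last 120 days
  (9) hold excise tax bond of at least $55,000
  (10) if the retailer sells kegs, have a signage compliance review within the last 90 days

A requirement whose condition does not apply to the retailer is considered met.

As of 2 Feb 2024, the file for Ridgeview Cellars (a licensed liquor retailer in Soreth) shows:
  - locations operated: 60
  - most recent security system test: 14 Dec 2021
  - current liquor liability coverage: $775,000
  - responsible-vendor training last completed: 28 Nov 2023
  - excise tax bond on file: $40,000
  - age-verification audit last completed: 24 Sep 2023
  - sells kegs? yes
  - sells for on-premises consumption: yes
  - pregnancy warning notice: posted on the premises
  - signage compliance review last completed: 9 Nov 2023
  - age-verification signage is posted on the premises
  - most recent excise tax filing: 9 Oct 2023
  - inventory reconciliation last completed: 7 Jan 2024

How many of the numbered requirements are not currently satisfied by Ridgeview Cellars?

1. pregnancy warning notice present → met
2. liquor liability coverage $775,000 < $825,000 → not met
3. age-verification signage present → met
4. inventory reconciliation 26 days ago vs limit 30 → met
5. condition 'sells for on-premises consumption' holds; security system test 780 days ago vs limit 730 → not met
6. excise tax filing 116 days ago vs limit 120 → met
7. responsible-vendor training 66 days ago vs limit 60 → not met
8. age-verification audit 131 days ago vs limit 120 → not met
9. excise tax bond $40,000 < $55,000 → not met
10. condition 'sells kegs' holds; signage compliance review 85 days ago vs limit 90 → met
Not met: 5 of 10

5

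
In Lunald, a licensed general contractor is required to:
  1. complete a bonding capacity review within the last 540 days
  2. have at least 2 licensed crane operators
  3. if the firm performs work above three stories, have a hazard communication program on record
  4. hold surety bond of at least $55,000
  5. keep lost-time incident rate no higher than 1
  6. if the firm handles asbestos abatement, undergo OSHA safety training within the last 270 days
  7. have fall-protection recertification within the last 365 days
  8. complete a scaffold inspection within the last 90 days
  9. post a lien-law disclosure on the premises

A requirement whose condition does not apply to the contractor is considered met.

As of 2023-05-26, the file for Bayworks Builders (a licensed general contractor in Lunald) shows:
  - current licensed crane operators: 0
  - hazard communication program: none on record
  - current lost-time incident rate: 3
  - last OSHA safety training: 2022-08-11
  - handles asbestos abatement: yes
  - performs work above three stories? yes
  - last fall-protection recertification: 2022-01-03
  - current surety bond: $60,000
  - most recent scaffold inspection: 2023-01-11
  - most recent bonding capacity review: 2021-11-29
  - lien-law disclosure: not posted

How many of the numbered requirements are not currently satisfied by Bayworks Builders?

1. bonding capacity review 543 days ago vs limit 540 → not met
2. licensed crane operators 0 < 2 → not met
3. condition 'performs work above three stories' holds; hazard communication program absent → not met
4. surety bond $60,000 ≥ $55,000 → met
5. lost-time incident rate 3 > 1 → not met
6. condition 'handles asbestos abatement' holds; OSHA safety training 288 days ago vs limit 270 → not met
7. fall-protection recertification 508 days ago vs limit 365 → not met
8. scaffold inspection 135 days ago vs limit 90 → not met
9. lien-law disclosure absent → not met
Not met: 8 of 9

8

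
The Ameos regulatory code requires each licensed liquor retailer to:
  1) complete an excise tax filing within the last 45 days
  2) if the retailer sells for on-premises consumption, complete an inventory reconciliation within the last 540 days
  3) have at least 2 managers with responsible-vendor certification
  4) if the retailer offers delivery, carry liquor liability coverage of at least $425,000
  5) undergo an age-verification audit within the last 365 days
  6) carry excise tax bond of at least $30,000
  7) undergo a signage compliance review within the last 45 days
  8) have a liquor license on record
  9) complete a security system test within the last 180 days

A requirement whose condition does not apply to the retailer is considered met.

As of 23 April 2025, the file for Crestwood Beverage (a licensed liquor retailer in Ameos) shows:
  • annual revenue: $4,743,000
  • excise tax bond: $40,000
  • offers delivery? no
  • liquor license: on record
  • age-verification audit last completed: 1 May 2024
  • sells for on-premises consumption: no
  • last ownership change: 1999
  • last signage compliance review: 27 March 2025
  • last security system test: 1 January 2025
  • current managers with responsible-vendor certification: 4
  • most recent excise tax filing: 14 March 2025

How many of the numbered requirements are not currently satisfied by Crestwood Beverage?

0

1. excise tax filing 40 days ago vs limit 45 → met
2. condition 'sells for on-premises consumption' does not hold → requirement n/a → met
3. managers with responsible-vendor certification 4 ≥ 2 → met
4. condition 'offers delivery' does not hold → requirement n/a → met
5. age-verification audit 357 days ago vs limit 365 → met
6. excise tax bond $40,000 ≥ $30,000 → met
7. signage compliance review 27 days ago vs limit 45 → met
8. liquor license present → met
9. security system test 112 days ago vs limit 180 → met
Not met: 0 of 9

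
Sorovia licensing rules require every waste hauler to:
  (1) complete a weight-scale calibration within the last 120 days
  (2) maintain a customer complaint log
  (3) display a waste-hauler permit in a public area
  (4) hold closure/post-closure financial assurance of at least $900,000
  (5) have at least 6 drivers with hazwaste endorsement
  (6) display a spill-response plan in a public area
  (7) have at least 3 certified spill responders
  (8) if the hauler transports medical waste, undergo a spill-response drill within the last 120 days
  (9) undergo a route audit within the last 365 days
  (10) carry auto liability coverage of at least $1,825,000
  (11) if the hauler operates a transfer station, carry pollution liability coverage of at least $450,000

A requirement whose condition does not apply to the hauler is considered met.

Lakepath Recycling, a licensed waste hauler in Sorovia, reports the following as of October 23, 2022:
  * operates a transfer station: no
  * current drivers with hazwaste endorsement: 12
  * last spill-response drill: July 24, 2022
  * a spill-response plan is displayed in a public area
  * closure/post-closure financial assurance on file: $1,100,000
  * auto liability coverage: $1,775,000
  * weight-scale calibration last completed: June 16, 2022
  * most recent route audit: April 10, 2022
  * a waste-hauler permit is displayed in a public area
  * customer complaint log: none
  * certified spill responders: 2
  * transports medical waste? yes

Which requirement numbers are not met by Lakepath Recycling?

1. weight-scale calibration 129 days ago vs limit 120 → not met
2. customer complaint log absent → not met
3. waste-hauler permit present → met
4. closure/post-closure financial assurance $1,100,000 ≥ $900,000 → met
5. drivers with hazwaste endorsement 12 ≥ 6 → met
6. spill-response plan present → met
7. certified spill responders 2 < 3 → not met
8. condition 'transports medical waste' holds; spill-response drill 91 days ago vs limit 120 → met
9. route audit 196 days ago vs limit 365 → met
10. auto liability coverage $1,775,000 < $1,825,000 → not met
11. condition 'operates a transfer station' does not hold → requirement n/a → met
Not met: 1, 2, 7, 10

1, 2, 7, 10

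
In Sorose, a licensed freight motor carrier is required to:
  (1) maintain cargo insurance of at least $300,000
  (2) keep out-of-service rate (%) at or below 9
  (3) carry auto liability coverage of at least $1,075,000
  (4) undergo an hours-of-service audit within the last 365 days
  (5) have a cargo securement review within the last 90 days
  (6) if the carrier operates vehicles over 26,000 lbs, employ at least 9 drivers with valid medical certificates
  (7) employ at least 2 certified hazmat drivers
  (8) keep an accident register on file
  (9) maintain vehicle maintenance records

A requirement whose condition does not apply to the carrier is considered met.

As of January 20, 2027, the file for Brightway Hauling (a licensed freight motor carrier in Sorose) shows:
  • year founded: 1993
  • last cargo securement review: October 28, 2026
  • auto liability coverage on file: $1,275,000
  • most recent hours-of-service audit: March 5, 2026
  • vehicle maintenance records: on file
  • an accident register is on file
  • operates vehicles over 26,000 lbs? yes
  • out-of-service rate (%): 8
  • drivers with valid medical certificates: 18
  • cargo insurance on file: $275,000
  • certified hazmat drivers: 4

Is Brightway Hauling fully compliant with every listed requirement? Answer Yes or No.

No

1. cargo insurance $275,000 < $300,000 → not met
2. out-of-service rate (%) 8 ≤ 9 → met
3. auto liability coverage $1,275,000 ≥ $1,075,000 → met
4. hours-of-service audit 321 days ago vs limit 365 → met
5. cargo securement review 84 days ago vs limit 90 → met
6. condition 'operates vehicles over 26,000 lbs' holds; drivers with valid medical certificates 18 ≥ 9 → met
7. certified hazmat drivers 4 ≥ 2 → met
8. accident register present → met
9. vehicle maintenance records present → met
Not met: 1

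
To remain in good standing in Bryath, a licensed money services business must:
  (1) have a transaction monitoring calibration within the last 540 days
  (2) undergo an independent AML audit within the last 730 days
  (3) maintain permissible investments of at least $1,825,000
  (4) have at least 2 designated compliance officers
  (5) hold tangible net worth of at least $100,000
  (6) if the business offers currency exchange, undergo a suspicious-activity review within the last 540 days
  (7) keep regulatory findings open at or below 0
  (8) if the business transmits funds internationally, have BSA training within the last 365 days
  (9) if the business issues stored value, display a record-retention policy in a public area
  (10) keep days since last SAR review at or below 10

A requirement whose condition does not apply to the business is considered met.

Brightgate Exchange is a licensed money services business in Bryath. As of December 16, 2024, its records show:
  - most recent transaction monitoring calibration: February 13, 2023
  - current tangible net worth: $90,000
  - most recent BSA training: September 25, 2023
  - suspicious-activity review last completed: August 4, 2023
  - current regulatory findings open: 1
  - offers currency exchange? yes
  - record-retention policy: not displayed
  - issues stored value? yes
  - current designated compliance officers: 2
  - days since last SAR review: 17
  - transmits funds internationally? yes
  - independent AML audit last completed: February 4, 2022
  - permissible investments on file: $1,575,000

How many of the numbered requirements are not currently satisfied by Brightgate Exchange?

1. transaction monitoring calibration 672 days ago vs limit 540 → not met
2. independent AML audit 1046 days ago vs limit 730 → not met
3. permissible investments $1,575,000 < $1,825,000 → not met
4. designated compliance officers 2 ≥ 2 → met
5. tangible net worth $90,000 < $100,000 → not met
6. condition 'offers currency exchange' holds; suspicious-activity review 500 days ago vs limit 540 → met
7. regulatory findings open 1 > 0 → not met
8. condition 'transmits funds internationally' holds; BSA training 448 days ago vs limit 365 → not met
9. condition 'issues stored value' holds; record-retention policy absent → not met
10. days since last SAR review 17 > 10 → not met
Not met: 8 of 10

8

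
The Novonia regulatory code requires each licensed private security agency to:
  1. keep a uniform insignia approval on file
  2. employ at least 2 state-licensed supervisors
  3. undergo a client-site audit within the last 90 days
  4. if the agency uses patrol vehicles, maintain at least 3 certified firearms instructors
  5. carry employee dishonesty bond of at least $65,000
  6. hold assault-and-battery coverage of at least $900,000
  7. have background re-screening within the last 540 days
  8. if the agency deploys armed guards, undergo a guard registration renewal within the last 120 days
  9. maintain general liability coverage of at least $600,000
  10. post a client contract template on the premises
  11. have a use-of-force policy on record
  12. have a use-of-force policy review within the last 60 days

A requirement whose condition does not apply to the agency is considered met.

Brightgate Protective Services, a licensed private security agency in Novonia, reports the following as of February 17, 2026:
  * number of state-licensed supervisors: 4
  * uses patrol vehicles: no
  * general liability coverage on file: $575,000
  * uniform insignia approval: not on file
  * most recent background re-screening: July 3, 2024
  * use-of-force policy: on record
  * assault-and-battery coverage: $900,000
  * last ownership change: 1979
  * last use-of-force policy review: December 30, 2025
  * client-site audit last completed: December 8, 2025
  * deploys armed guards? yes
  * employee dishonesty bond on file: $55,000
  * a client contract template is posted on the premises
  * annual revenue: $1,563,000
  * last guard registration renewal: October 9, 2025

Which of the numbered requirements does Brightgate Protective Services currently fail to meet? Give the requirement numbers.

1, 5, 7, 8, 9

1. uniform insignia approval absent → not met
2. state-licensed supervisors 4 ≥ 2 → met
3. client-site audit 71 days ago vs limit 90 → met
4. condition 'uses patrol vehicles' does not hold → requirement n/a → met
5. employee dishonesty bond $55,000 < $65,000 → not met
6. assault-and-battery coverage $900,000 ≥ $900,000 → met
7. background re-screening 594 days ago vs limit 540 → not met
8. condition 'deploys armed guards' holds; guard registration renewal 131 days ago vs limit 120 → not met
9. general liability coverage $575,000 < $600,000 → not met
10. client contract template present → met
11. use-of-force policy present → met
12. use-of-force policy review 49 days ago vs limit 60 → met
Not met: 1, 5, 7, 8, 9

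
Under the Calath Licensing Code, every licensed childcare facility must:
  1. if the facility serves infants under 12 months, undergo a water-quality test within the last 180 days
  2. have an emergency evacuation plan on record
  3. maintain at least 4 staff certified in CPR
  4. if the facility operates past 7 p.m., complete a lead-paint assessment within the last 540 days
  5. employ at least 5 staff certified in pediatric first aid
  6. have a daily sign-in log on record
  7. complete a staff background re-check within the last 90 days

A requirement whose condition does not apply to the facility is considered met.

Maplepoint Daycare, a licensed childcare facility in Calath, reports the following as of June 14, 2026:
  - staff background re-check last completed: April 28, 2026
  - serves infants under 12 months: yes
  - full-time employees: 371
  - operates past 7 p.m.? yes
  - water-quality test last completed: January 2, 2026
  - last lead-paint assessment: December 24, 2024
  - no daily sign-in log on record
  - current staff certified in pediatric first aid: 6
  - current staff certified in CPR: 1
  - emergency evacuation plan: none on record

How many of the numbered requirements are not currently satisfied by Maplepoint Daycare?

1. condition 'serves infants under 12 months' holds; water-quality test 163 days ago vs limit 180 → met
2. emergency evacuation plan absent → not met
3. staff certified in CPR 1 < 4 → not met
4. condition 'operates past 7 p.m.' holds; lead-paint assessment 537 days ago vs limit 540 → met
5. staff certified in pediatric first aid 6 ≥ 5 → met
6. daily sign-in log absent → not met
7. staff background re-check 47 days ago vs limit 90 → met
Not met: 3 of 7

3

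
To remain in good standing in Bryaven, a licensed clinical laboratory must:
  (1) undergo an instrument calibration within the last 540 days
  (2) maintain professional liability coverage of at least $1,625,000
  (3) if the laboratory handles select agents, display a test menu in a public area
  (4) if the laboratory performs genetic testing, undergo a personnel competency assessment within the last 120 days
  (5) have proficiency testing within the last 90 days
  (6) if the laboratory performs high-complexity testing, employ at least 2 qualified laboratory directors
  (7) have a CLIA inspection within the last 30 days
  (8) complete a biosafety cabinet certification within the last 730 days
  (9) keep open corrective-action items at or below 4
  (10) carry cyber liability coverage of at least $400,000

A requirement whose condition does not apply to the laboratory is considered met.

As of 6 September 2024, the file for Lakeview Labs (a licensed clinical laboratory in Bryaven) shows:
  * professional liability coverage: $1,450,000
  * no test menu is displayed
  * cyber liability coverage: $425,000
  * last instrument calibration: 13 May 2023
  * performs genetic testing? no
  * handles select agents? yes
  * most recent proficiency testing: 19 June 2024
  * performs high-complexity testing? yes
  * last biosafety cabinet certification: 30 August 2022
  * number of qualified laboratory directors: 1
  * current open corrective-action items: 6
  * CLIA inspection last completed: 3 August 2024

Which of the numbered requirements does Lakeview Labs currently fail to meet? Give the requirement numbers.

1. instrument calibration 482 days ago vs limit 540 → met
2. professional liability coverage $1,450,000 < $1,625,000 → not met
3. condition 'handles select agents' holds; test menu absent → not met
4. condition 'performs genetic testing' does not hold → requirement n/a → met
5. proficiency testing 79 days ago vs limit 90 → met
6. condition 'performs high-complexity testing' holds; qualified laboratory directors 1 < 2 → not met
7. CLIA inspection 34 days ago vs limit 30 → not met
8. biosafety cabinet certification 738 days ago vs limit 730 → not met
9. open corrective-action items 6 > 4 → not met
10. cyber liability coverage $425,000 ≥ $400,000 → met
Not met: 2, 3, 6, 7, 8, 9

2, 3, 6, 7, 8, 9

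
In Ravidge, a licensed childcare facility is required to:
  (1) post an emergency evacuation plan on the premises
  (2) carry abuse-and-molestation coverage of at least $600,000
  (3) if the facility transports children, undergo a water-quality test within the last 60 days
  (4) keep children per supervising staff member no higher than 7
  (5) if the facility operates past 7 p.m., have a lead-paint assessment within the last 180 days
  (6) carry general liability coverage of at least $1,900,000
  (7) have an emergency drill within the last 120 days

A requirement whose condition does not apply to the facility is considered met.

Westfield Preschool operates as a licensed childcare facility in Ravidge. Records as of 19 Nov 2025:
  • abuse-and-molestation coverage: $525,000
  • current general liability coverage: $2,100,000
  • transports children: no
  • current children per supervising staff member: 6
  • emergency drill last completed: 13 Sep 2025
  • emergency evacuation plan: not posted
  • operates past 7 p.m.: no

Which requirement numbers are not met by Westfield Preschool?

1, 2

1. emergency evacuation plan absent → not met
2. abuse-and-molestation coverage $525,000 < $600,000 → not met
3. condition 'transports children' does not hold → requirement n/a → met
4. children per supervising staff member 6 ≤ 7 → met
5. condition 'operates past 7 p.m.' does not hold → requirement n/a → met
6. general liability coverage $2,100,000 ≥ $1,900,000 → met
7. emergency drill 67 days ago vs limit 120 → met
Not met: 1, 2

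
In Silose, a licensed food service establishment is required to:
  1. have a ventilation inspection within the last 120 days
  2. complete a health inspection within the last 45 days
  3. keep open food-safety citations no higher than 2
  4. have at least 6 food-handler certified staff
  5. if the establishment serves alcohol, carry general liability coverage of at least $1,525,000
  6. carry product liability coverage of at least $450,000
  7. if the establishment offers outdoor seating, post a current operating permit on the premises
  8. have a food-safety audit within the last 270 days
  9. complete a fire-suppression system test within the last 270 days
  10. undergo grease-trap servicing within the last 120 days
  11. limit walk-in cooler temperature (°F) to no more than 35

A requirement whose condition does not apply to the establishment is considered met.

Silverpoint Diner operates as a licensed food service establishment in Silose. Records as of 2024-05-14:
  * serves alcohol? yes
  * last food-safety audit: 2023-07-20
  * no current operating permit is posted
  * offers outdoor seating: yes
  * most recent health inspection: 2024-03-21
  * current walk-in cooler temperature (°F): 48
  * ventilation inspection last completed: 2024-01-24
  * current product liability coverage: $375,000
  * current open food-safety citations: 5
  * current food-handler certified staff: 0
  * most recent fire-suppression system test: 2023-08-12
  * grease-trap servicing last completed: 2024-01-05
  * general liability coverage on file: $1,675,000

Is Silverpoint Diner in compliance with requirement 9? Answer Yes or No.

No

9. fire-suppression system test 276 days ago vs limit 270 → not met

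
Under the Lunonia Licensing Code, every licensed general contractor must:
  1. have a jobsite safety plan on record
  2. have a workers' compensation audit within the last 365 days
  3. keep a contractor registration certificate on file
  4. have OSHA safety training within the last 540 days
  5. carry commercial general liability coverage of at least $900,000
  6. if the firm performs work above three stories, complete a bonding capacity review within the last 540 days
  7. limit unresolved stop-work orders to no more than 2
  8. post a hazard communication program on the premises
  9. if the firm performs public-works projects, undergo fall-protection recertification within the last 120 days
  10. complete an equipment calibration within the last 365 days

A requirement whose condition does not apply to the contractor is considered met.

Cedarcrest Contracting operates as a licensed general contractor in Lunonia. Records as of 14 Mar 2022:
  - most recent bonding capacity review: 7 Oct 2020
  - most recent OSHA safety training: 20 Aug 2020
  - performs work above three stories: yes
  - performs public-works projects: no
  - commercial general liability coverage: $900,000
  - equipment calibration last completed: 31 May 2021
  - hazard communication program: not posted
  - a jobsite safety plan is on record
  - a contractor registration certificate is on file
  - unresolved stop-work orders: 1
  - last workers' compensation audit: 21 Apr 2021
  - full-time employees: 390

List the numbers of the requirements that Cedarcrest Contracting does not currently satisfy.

1. jobsite safety plan present → met
2. workers' compensation audit 327 days ago vs limit 365 → met
3. contractor registration certificate present → met
4. OSHA safety training 571 days ago vs limit 540 → not met
5. commercial general liability coverage $900,000 ≥ $900,000 → met
6. condition 'performs work above three stories' holds; bonding capacity review 523 days ago vs limit 540 → met
7. unresolved stop-work orders 1 ≤ 2 → met
8. hazard communication program absent → not met
9. condition 'performs public-works projects' does not hold → requirement n/a → met
10. equipment calibration 287 days ago vs limit 365 → met
Not met: 4, 8

4, 8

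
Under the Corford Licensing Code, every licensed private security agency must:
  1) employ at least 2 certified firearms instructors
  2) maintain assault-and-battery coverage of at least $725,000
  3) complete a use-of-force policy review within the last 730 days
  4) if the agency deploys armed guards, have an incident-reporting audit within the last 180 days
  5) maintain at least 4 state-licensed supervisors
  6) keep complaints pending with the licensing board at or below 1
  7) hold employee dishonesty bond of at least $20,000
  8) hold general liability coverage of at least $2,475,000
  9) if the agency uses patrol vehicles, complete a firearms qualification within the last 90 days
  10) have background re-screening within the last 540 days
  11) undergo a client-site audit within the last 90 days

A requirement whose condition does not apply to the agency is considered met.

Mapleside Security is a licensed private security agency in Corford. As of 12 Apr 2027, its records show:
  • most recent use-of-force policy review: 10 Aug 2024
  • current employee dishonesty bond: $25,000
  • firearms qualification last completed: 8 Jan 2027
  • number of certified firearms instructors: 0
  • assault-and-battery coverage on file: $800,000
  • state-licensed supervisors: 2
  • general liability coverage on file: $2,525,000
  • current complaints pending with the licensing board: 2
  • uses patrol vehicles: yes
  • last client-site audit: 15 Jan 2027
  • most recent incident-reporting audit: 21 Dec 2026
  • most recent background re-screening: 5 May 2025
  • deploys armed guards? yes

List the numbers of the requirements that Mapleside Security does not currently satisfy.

1. certified firearms instructors 0 < 2 → not met
2. assault-and-battery coverage $800,000 ≥ $725,000 → met
3. use-of-force policy review 975 days ago vs limit 730 → not met
4. condition 'deploys armed guards' holds; incident-reporting audit 112 days ago vs limit 180 → met
5. state-licensed supervisors 2 < 4 → not met
6. complaints pending with the licensing board 2 > 1 → not met
7. employee dishonesty bond $25,000 ≥ $20,000 → met
8. general liability coverage $2,525,000 ≥ $2,475,000 → met
9. condition 'uses patrol vehicles' holds; firearms qualification 94 days ago vs limit 90 → not met
10. background re-screening 707 days ago vs limit 540 → not met
11. client-site audit 87 days ago vs limit 90 → met
Not met: 1, 3, 5, 6, 9, 10

1, 3, 5, 6, 9, 10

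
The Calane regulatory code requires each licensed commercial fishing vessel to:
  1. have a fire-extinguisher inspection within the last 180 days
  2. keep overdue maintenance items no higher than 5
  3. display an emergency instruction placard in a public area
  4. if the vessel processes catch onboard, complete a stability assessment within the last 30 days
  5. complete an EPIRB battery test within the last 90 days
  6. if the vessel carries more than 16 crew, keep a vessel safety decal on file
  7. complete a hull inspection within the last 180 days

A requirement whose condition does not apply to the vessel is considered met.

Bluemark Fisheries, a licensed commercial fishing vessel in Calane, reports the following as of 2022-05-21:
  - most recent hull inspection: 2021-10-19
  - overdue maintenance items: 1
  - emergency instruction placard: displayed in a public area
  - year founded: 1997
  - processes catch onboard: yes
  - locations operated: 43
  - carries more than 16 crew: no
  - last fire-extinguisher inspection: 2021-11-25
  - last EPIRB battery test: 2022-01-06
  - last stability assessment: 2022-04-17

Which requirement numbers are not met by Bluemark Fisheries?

1. fire-extinguisher inspection 177 days ago vs limit 180 → met
2. overdue maintenance items 1 ≤ 5 → met
3. emergency instruction placard present → met
4. condition 'processes catch onboard' holds; stability assessment 34 days ago vs limit 30 → not met
5. EPIRB battery test 135 days ago vs limit 90 → not met
6. condition 'carries more than 16 crew' does not hold → requirement n/a → met
7. hull inspection 214 days ago vs limit 180 → not met
Not met: 4, 5, 7

4, 5, 7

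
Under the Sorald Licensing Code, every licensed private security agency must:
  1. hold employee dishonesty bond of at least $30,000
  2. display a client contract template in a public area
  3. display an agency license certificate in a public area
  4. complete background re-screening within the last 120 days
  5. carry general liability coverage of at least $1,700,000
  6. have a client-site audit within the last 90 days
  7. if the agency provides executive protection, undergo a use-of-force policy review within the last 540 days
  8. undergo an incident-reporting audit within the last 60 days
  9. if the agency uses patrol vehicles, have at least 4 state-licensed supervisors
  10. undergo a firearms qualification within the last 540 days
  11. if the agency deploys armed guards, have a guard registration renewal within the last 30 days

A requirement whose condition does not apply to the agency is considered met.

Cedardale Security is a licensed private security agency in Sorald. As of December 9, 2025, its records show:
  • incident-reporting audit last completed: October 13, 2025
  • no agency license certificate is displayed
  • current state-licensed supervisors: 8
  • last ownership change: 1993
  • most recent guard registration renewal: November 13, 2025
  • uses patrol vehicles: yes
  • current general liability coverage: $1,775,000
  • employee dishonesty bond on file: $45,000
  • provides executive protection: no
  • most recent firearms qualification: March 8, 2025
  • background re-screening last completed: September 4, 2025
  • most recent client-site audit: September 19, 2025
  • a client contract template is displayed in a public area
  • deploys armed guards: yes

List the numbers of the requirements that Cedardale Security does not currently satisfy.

1. employee dishonesty bond $45,000 ≥ $30,000 → met
2. client contract template present → met
3. agency license certificate absent → not met
4. background re-screening 96 days ago vs limit 120 → met
5. general liability coverage $1,775,000 ≥ $1,700,000 → met
6. client-site audit 81 days ago vs limit 90 → met
7. condition 'provides executive protection' does not hold → requirement n/a → met
8. incident-reporting audit 57 days ago vs limit 60 → met
9. condition 'uses patrol vehicles' holds; state-licensed supervisors 8 ≥ 4 → met
10. firearms qualification 276 days ago vs limit 540 → met
11. condition 'deploys armed guards' holds; guard registration renewal 26 days ago vs limit 30 → met
Not met: 3

3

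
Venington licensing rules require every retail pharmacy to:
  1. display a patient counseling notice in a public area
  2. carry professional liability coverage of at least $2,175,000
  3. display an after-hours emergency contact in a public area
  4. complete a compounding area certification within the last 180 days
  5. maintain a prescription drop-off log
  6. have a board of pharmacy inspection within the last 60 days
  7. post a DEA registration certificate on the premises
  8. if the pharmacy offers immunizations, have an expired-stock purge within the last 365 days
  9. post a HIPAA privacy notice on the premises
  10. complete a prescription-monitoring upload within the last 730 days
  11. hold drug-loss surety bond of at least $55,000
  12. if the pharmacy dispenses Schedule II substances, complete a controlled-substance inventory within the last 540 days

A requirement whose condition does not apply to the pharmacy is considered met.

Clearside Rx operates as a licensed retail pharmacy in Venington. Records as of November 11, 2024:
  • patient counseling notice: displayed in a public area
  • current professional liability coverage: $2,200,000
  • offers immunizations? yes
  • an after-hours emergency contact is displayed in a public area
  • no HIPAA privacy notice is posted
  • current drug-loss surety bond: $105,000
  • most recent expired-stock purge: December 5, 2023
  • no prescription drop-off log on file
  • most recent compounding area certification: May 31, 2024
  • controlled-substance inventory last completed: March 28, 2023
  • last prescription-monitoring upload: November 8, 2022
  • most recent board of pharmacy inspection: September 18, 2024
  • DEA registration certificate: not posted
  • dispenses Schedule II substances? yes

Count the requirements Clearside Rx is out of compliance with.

5

1. patient counseling notice present → met
2. professional liability coverage $2,200,000 ≥ $2,175,000 → met
3. after-hours emergency contact present → met
4. compounding area certification 164 days ago vs limit 180 → met
5. prescription drop-off log absent → not met
6. board of pharmacy inspection 54 days ago vs limit 60 → met
7. DEA registration certificate absent → not met
8. condition 'offers immunizations' holds; expired-stock purge 342 days ago vs limit 365 → met
9. HIPAA privacy notice absent → not met
10. prescription-monitoring upload 734 days ago vs limit 730 → not met
11. drug-loss surety bond $105,000 ≥ $55,000 → met
12. condition 'dispenses Schedule II substances' holds; controlled-substance inventory 594 days ago vs limit 540 → not met
Not met: 5 of 12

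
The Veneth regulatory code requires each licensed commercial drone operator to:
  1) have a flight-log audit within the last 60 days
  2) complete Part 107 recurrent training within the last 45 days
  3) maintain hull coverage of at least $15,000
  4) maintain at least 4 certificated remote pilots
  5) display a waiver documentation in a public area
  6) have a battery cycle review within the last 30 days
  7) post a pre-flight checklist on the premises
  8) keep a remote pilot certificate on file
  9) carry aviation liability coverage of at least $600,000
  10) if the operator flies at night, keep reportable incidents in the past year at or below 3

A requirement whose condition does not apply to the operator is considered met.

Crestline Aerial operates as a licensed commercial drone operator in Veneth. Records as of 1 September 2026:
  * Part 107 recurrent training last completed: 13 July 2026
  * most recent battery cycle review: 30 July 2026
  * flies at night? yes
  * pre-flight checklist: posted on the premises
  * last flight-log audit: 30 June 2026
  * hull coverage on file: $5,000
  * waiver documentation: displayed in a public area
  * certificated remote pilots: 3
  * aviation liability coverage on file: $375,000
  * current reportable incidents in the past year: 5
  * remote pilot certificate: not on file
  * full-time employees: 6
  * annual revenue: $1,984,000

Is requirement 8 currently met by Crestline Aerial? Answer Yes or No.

8. remote pilot certificate absent → not met

No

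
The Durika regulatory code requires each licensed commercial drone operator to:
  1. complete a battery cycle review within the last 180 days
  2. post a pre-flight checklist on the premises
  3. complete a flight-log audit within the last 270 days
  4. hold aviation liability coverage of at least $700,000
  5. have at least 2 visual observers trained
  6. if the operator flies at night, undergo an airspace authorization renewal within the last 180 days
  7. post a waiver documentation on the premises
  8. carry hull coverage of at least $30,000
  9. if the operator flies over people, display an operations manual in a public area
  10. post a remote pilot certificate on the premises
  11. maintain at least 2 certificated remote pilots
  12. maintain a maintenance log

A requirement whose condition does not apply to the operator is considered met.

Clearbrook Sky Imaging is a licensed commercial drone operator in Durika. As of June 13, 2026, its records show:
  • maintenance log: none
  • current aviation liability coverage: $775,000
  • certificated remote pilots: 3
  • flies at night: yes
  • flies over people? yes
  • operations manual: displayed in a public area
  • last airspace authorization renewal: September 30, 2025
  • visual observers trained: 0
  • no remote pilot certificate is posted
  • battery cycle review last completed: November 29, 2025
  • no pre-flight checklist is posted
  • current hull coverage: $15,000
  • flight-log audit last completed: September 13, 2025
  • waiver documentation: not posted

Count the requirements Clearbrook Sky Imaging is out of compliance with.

9

1. battery cycle review 196 days ago vs limit 180 → not met
2. pre-flight checklist absent → not met
3. flight-log audit 273 days ago vs limit 270 → not met
4. aviation liability coverage $775,000 ≥ $700,000 → met
5. visual observers trained 0 < 2 → not met
6. condition 'flies at night' holds; airspace authorization renewal 256 days ago vs limit 180 → not met
7. waiver documentation absent → not met
8. hull coverage $15,000 < $30,000 → not met
9. condition 'flies over people' holds; operations manual present → met
10. remote pilot certificate absent → not met
11. certificated remote pilots 3 ≥ 2 → met
12. maintenance log absent → not met
Not met: 9 of 12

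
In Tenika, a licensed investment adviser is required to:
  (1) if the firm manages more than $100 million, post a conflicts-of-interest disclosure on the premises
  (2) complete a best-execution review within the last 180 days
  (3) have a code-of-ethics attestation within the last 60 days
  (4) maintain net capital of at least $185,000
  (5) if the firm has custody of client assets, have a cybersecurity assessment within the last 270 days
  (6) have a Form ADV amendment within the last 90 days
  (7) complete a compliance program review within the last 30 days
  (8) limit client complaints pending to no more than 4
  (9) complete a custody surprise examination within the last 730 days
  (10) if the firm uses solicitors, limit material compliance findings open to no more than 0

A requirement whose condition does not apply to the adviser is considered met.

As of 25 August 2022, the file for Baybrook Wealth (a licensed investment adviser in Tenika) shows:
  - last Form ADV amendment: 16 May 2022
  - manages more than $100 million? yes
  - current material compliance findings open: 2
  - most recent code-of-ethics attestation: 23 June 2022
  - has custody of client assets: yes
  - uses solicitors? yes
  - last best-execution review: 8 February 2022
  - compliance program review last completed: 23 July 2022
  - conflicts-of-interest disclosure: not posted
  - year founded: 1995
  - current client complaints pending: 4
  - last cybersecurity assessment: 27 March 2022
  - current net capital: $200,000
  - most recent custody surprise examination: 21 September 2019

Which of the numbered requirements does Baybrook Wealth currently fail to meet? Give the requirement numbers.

1, 2, 3, 6, 7, 9, 10

1. condition 'manages more than $100 million' holds; conflicts-of-interest disclosure absent → not met
2. best-execution review 198 days ago vs limit 180 → not met
3. code-of-ethics attestation 63 days ago vs limit 60 → not met
4. net capital $200,000 ≥ $185,000 → met
5. condition 'has custody of client assets' holds; cybersecurity assessment 151 days ago vs limit 270 → met
6. Form ADV amendment 101 days ago vs limit 90 → not met
7. compliance program review 33 days ago vs limit 30 → not met
8. client complaints pending 4 ≤ 4 → met
9. custody surprise examination 1069 days ago vs limit 730 → not met
10. condition 'uses solicitors' holds; material compliance findings open 2 > 0 → not met
Not met: 1, 2, 3, 6, 7, 9, 10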